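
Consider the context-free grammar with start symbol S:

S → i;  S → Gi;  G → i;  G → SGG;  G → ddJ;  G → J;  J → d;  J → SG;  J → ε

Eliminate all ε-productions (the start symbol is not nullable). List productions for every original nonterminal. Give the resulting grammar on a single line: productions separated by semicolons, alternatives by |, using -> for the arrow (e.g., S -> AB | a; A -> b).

S -> i | Gi; G -> J | S | i | SG | dd | SGG | ddJ; J -> S | d | SG

Nullable set: {G, J}.
S -> Gi: G nullable, giving Gi | i.
G -> J: J nullable, giving J.
G -> SGG: G, G nullable, giving S | SG | SGG.
G -> ddJ: J nullable, giving dd | ddJ.
Drop J -> ε.
J -> SG: G nullable, giving S | SG.
Unchanged (no nullable symbols): S -> i; G -> i; J -> d.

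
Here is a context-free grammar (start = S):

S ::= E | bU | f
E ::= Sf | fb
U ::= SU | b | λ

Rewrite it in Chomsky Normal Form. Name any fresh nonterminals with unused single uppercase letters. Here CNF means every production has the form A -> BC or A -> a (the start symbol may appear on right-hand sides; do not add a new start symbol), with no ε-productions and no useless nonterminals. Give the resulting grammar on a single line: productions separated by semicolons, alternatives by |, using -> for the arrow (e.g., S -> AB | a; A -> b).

S -> b | f | AB | BU | SA; A -> f; B -> b; U -> b | f | AB | BU | SA | SU

Nullable: {U}; after ε-elimination: S -> E | b | f | bU; E -> Sf | fb; U -> S | b | SU.
After unit-elimination: S -> b | f | Sf | bU | fb; E -> Sf | fb; U -> b | f | SU | Sf | bU | fb.
TERM: introduce B -> b, A -> f and substitute in every rule of length ≥2.
Drop unreachable/unproductive: E.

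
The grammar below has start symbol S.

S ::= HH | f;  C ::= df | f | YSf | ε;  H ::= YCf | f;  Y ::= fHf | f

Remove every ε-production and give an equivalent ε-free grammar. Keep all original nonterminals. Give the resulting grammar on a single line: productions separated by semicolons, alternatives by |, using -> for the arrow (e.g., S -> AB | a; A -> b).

S -> f | HH; C -> f | df | YSf; H -> f | Yf | YCf; Y -> f | fHf

Nullable set: {C}.
Drop C -> ε.
H -> YCf: C nullable, giving YCf | Yf.
Unchanged (no nullable symbols): S -> HH; S -> f; C -> YSf; C -> df; C -> f; H -> f; Y -> f; Y -> fHf.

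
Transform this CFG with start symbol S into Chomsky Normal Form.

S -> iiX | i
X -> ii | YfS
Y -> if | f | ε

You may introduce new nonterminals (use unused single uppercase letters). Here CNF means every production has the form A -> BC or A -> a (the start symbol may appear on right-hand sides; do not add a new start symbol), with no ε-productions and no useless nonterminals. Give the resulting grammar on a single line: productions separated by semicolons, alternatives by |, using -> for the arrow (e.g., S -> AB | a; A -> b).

S -> i | AC; A -> i; B -> f; C -> AX; D -> BS; X -> AA | BS | YD; Y -> f | AB

Nullable: {Y}; after ε-elimination: S -> i | iiX; X -> fS | ii | YfS; Y -> f | if.
No unit productions to eliminate.
TERM: introduce B -> f, A -> i and substitute in every rule of length ≥2.
BIN: S -> AAX becomes S -> AC, C -> AX; X -> YBS becomes X -> YD, D -> BS.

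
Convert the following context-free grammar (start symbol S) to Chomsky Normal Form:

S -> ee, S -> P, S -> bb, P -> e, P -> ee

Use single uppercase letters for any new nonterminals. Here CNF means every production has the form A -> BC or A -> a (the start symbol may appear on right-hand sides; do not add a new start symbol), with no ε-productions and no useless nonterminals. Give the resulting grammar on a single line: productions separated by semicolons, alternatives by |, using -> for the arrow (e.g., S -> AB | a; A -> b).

No ε-productions.
After unit-elimination: S -> e | bb | ee; P -> e | ee.
TERM: introduce B -> b, A -> e and substitute in every rule of length ≥2.
Drop unreachable/unproductive: P.

S -> e | AA | BB; A -> e; B -> b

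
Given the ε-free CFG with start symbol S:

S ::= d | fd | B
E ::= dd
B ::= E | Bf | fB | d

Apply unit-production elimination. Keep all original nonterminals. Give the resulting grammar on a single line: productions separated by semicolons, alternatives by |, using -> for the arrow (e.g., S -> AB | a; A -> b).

Unit productions: B->E, S->B.
Unit pairs (A ⇒* B via units): (B,E), (S,B), (S,E).
S: inherits non-unit rules of {B, E, S} → Bf | d | dd | fB | fd.
B: inherits non-unit rules of {B, E} → Bf | d | dd | fB.
E: inherits non-unit rules of {E} → dd.

S -> d | Bf | dd | fB | fd; B -> d | Bf | dd | fB; E -> dd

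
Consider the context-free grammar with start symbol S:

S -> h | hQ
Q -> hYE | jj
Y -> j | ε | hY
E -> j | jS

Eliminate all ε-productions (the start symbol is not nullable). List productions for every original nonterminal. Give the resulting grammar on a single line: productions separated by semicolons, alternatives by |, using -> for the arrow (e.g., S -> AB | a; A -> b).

Nullable set: {Y}.
Q -> hYE: Y nullable, giving hE | hYE.
Drop Y -> ε.
Y -> hY: Y nullable, giving h | hY.
Unchanged (no nullable symbols): S -> h; S -> hQ; E -> j; E -> jS; Q -> jj; Y -> j.

S -> h | hQ; E -> j | jS; Q -> hE | jj | hYE; Y -> h | j | hY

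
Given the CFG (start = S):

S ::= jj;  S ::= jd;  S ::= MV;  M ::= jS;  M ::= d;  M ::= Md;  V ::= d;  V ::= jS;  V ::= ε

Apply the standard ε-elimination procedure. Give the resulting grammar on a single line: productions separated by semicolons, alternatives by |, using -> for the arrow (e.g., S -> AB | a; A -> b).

S -> M | MV | jd | jj; M -> d | Md | jS; V -> d | jS

Nullable set: {V}.
S -> MV: V nullable, giving M | MV.
Drop V -> ε.
Unchanged (no nullable symbols): S -> jd; S -> jj; M -> Md; M -> d; M -> jS; V -> d; V -> jS.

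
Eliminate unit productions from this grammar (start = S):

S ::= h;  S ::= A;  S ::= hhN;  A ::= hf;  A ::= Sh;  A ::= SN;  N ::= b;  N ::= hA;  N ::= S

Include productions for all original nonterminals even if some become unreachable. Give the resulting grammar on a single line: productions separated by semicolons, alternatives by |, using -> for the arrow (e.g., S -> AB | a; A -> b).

S -> h | SN | Sh | hf | hhN; A -> SN | Sh | hf; N -> b | h | SN | Sh | hA | hf | hhN

Unit productions: N->S, S->A.
Unit pairs (A ⇒* B via units): (N,A), (N,S), (S,A).
S: inherits non-unit rules of {A, S} → SN | Sh | h | hf | hhN.
A: inherits non-unit rules of {A} → SN | Sh | hf.
N: inherits non-unit rules of {A, N, S} → SN | Sh | b | h | hA | hf | hhN.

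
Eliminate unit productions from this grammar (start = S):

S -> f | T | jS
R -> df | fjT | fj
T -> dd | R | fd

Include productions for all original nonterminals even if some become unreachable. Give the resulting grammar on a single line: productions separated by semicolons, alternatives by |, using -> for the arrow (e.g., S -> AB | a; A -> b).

S -> f | dd | df | fd | fj | jS | fjT; R -> df | fj | fjT; T -> dd | df | fd | fj | fjT

Unit productions: S->T, T->R.
Unit pairs (A ⇒* B via units): (S,R), (S,T), (T,R).
S: inherits non-unit rules of {R, S, T} → dd | df | f | fd | fj | fjT | jS.
R: inherits non-unit rules of {R} → df | fj | fjT.
T: inherits non-unit rules of {R, T} → dd | df | fd | fj | fjT.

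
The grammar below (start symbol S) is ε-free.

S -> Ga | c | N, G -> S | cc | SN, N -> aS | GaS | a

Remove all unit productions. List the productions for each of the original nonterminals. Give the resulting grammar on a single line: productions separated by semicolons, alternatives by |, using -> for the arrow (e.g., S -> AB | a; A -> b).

S -> a | c | Ga | aS | GaS; G -> a | c | Ga | SN | aS | cc | GaS; N -> a | aS | GaS

Unit productions: G->S, S->N.
Unit pairs (A ⇒* B via units): (G,N), (G,S), (S,N).
S: inherits non-unit rules of {N, S} → Ga | GaS | a | aS | c.
G: inherits non-unit rules of {G, N, S} → Ga | GaS | SN | a | aS | c | cc.
N: inherits non-unit rules of {N} → GaS | a | aS.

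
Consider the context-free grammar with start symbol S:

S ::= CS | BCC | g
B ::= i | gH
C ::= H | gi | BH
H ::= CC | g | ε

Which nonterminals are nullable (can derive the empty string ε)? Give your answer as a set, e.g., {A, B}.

{C, H}

Directly nullable (have an ε-rule): {H}.
C is nullable via C -> H (every symbol on the right is already known nullable).
Not nullable: B, S — each has a terminal in every rule's right-hand side or depends on a non-nullable symbol.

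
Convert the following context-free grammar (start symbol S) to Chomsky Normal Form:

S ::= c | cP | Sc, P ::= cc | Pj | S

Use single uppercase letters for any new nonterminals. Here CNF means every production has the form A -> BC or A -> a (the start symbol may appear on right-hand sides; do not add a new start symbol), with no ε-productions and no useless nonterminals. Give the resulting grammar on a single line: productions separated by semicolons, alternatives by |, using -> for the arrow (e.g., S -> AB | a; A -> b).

No ε-productions.
After unit-elimination: S -> c | Sc | cP; P -> c | Pj | Sc | cP | cc.
TERM: introduce B -> c, A -> j and substitute in every rule of length ≥2.

S -> c | BP | SB; A -> j; B -> c; P -> c | BB | BP | PA | SB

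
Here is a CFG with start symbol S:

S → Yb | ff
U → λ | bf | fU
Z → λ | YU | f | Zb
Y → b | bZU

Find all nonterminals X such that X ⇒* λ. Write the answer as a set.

Directly nullable (have an ε-rule): {U, Z}.
Not nullable: S, Y — each has a terminal in every rule's right-hand side or depends on a non-nullable symbol.

{U, Z}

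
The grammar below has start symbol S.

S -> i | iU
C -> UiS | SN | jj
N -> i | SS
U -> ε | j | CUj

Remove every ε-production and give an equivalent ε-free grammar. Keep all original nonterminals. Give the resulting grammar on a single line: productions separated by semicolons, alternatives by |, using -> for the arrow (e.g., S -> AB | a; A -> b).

S -> i | iU; C -> SN | iS | jj | UiS; N -> i | SS; U -> j | Cj | CUj

Nullable set: {U}.
S -> iU: U nullable, giving i | iU.
C -> UiS: U nullable, giving UiS | iS.
Drop U -> ε.
U -> CUj: U nullable, giving CUj | Cj.
Unchanged (no nullable symbols): S -> i; C -> SN; C -> jj; N -> SS; N -> i; U -> j.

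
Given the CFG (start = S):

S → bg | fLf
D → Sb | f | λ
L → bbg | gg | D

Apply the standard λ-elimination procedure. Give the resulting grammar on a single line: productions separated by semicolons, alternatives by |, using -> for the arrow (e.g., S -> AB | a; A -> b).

Nullable set: {D, L}.
S -> fLf: L nullable, giving fLf | ff.
Drop D -> λ.
L -> D: D nullable, giving D.
Unchanged (no nullable symbols): S -> bg; D -> Sb; D -> f; L -> bbg; L -> gg.

S -> bg | ff | fLf; D -> f | Sb; L -> D | gg | bbg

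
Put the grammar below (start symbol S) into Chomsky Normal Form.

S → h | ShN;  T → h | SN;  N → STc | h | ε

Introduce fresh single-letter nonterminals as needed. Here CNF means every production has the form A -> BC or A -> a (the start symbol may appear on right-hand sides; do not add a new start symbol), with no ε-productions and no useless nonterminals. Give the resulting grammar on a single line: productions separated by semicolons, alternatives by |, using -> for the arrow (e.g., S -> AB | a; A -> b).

Nullable: {N}; after ε-elimination: S -> h | Sh | ShN; N -> h | STc; T -> S | h | SN.
After unit-elimination: S -> h | Sh | ShN; N -> h | STc; T -> h | SN | Sh | ShN.
TERM: introduce A -> c, B -> h and substitute in every rule of length ≥2.
BIN: N -> STA becomes N -> SC, C -> TA; S -> SBN becomes S -> SD, D -> BN; T -> SBN becomes T -> SE, E -> BN.

S -> h | SB | SD; A -> c; B -> h; C -> TA; D -> BN; E -> BN; N -> h | SC; T -> h | SB | SE | SN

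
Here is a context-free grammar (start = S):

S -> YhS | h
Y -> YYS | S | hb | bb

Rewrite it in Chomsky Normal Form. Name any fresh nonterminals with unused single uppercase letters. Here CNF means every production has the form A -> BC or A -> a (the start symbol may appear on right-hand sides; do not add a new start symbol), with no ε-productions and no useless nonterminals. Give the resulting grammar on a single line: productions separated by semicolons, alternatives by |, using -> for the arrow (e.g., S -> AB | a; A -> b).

No ε-productions.
After unit-elimination: S -> h | YhS; Y -> h | bb | hb | YYS | YhS.
TERM: introduce B -> b, A -> h and substitute in every rule of length ≥2.
BIN: S -> YAS becomes S -> YC, C -> AS; Y -> YAS becomes Y -> YD, D -> AS; Y -> YYS becomes Y -> YE, E -> YS.

S -> h | YC; A -> h; B -> b; C -> AS; D -> AS; E -> YS; Y -> h | AB | BB | YD | YE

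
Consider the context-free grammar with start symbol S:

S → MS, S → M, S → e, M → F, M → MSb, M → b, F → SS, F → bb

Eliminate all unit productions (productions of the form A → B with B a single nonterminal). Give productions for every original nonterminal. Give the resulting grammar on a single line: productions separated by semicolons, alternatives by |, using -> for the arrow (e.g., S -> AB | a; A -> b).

Unit productions: M->F, S->M.
Unit pairs (A ⇒* B via units): (M,F), (S,F), (S,M).
S: inherits non-unit rules of {F, M, S} → MS | MSb | SS | b | bb | e.
F: inherits non-unit rules of {F} → SS | bb.
M: inherits non-unit rules of {F, M} → MSb | SS | b | bb.

S -> b | e | MS | SS | bb | MSb; F -> SS | bb; M -> b | SS | bb | MSb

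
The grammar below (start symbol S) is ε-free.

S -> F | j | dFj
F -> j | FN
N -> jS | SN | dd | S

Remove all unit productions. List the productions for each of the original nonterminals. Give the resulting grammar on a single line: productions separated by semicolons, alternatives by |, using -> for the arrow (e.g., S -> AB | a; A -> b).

Unit productions: N->S, S->F.
Unit pairs (A ⇒* B via units): (N,F), (N,S), (S,F).
S: inherits non-unit rules of {F, S} → FN | dFj | j.
F: inherits non-unit rules of {F} → FN | j.
N: inherits non-unit rules of {F, N, S} → FN | SN | dFj | dd | j | jS.

S -> j | FN | dFj; F -> j | FN; N -> j | FN | SN | dd | jS | dFj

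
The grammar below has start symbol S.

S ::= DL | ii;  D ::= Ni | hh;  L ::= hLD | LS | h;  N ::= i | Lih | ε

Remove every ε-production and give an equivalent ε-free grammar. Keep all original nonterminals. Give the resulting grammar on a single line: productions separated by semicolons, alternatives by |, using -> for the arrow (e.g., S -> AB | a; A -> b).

S -> DL | ii; D -> i | Ni | hh; L -> h | LS | hLD; N -> i | Lih

Nullable set: {N}.
D -> Ni: N nullable, giving Ni | i.
Drop N -> ε.
Unchanged (no nullable symbols): S -> DL; S -> ii; D -> hh; L -> LS; L -> h; L -> hLD; N -> Lih; N -> i.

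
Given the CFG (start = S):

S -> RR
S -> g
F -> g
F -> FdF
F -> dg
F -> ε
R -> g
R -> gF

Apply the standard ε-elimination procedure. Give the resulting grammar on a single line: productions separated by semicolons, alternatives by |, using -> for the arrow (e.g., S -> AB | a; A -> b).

Nullable set: {F}.
Drop F -> ε.
F -> FdF: F, F nullable, giving Fd | FdF | d | dF.
R -> gF: F nullable, giving g | gF.
Unchanged (no nullable symbols): S -> RR; S -> g; F -> dg; F -> g; R -> g.

S -> g | RR; F -> d | g | Fd | dF | dg | FdF; R -> g | gF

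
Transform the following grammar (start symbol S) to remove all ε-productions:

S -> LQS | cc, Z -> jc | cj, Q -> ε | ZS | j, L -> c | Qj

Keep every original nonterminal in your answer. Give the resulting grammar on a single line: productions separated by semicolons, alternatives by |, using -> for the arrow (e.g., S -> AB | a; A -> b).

Nullable set: {Q}.
S -> LQS: Q nullable, giving LQS | LS.
L -> Qj: Q nullable, giving Qj | j.
Drop Q -> ε.
Unchanged (no nullable symbols): S -> cc; L -> c; Q -> ZS; Q -> j; Z -> cj; Z -> jc.

S -> LS | cc | LQS; L -> c | j | Qj; Q -> j | ZS; Z -> cj | jc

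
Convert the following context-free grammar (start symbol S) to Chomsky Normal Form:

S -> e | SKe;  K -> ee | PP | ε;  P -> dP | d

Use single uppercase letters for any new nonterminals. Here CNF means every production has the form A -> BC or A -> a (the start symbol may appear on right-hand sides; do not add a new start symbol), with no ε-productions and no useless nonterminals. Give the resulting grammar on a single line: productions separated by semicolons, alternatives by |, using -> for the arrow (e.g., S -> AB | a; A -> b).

Nullable: {K}; after ε-elimination: S -> e | Se | SKe; K -> PP | ee; P -> d | dP.
No unit productions to eliminate.
TERM: introduce B -> d, A -> e and substitute in every rule of length ≥2.
BIN: S -> SKA becomes S -> SC, C -> KA.

S -> e | SA | SC; A -> e; B -> d; C -> KA; K -> AA | PP; P -> d | BP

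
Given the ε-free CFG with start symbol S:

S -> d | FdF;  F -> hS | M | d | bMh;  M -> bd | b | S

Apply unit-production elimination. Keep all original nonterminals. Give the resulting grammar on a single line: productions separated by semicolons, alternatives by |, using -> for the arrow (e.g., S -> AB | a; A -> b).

Unit productions: F->M, M->S.
Unit pairs (A ⇒* B via units): (F,M), (F,S), (M,S).
S: inherits non-unit rules of {S} → FdF | d.
F: inherits non-unit rules of {F, M, S} → FdF | b | bMh | bd | d | hS.
M: inherits non-unit rules of {M, S} → FdF | b | bd | d.

S -> d | FdF; F -> b | d | bd | hS | FdF | bMh; M -> b | d | bd | FdF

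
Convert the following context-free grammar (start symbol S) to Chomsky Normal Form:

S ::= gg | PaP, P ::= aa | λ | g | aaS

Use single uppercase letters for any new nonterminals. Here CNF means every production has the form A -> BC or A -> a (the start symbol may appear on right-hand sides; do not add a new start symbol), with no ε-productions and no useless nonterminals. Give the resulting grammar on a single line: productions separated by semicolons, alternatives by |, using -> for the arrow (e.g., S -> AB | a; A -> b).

Nullable: {P}; after ε-elimination: S -> a | Pa | aP | gg | PaP; P -> g | aa | aaS.
No unit productions to eliminate.
TERM: introduce A -> a, B -> g and substitute in every rule of length ≥2.
BIN: P -> AAS becomes P -> AC, C -> AS; S -> PAP becomes S -> PD, D -> AP.

S -> a | AP | BB | PA | PD; A -> a; B -> g; C -> AS; D -> AP; P -> g | AA | AC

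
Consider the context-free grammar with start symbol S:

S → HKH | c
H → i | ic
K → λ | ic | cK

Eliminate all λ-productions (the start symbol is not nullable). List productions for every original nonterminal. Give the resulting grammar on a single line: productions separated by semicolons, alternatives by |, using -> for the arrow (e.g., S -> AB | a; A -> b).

S -> c | HH | HKH; H -> i | ic; K -> c | cK | ic

Nullable set: {K}.
S -> HKH: K nullable, giving HH | HKH.
Drop K -> λ.
K -> cK: K nullable, giving c | cK.
Unchanged (no nullable symbols): S -> c; H -> i; H -> ic; K -> ic.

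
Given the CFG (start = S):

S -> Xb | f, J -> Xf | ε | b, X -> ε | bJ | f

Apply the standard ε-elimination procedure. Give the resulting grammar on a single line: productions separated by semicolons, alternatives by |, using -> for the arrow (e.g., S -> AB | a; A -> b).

S -> b | f | Xb; J -> b | f | Xf; X -> b | f | bJ

Nullable set: {J, X}.
S -> Xb: X nullable, giving Xb | b.
Drop J -> ε.
J -> Xf: X nullable, giving Xf | f.
Drop X -> ε.
X -> bJ: J nullable, giving b | bJ.
Unchanged (no nullable symbols): S -> f; J -> b; X -> f.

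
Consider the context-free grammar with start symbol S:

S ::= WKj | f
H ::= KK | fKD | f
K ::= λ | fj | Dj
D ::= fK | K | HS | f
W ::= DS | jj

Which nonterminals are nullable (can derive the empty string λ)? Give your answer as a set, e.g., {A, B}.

{D, H, K}

Directly nullable (have an ε-rule): {K}.
D is nullable via D -> K (every symbol on the right is already known nullable).
H is nullable via H -> KK (every symbol on the right is already known nullable).
Not nullable: S, W — each has a terminal in every rule's right-hand side or depends on a non-nullable symbol.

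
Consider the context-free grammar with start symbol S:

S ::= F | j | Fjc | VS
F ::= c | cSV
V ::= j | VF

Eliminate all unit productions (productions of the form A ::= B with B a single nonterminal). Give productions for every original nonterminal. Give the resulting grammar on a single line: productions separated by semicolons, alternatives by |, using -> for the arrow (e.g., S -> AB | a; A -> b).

S -> c | j | VS | Fjc | cSV; F -> c | cSV; V -> j | VF

Unit productions: S->F.
Unit pairs (A ⇒* B via units): (S,F).
S: inherits non-unit rules of {F, S} → Fjc | VS | c | cSV | j.
F: inherits non-unit rules of {F} → c | cSV.
V: inherits non-unit rules of {V} → VF | j.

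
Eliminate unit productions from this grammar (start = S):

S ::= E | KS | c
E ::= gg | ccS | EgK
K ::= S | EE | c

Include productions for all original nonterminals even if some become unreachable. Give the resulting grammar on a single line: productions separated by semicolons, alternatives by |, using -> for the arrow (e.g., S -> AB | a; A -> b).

S -> c | KS | gg | EgK | ccS; E -> gg | EgK | ccS; K -> c | EE | KS | gg | EgK | ccS

Unit productions: K->S, S->E.
Unit pairs (A ⇒* B via units): (K,E), (K,S), (S,E).
S: inherits non-unit rules of {E, S} → EgK | KS | c | ccS | gg.
E: inherits non-unit rules of {E} → EgK | ccS | gg.
K: inherits non-unit rules of {E, K, S} → EE | EgK | KS | c | ccS | gg.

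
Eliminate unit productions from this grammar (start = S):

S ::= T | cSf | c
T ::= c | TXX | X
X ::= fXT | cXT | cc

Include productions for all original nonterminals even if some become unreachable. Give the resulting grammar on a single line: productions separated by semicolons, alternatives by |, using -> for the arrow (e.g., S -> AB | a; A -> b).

S -> c | cc | TXX | cSf | cXT | fXT; T -> c | cc | TXX | cXT | fXT; X -> cc | cXT | fXT

Unit productions: S->T, T->X.
Unit pairs (A ⇒* B via units): (S,T), (S,X), (T,X).
S: inherits non-unit rules of {S, T, X} → TXX | c | cSf | cXT | cc | fXT.
T: inherits non-unit rules of {T, X} → TXX | c | cXT | cc | fXT.
X: inherits non-unit rules of {X} → cXT | cc | fXT.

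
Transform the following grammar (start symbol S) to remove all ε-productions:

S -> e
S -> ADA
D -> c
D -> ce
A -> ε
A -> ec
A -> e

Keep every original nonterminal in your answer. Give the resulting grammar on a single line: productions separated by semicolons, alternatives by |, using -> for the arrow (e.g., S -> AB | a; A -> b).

S -> D | e | AD | DA | ADA; A -> e | ec; D -> c | ce

Nullable set: {A}.
S -> ADA: A, A nullable, giving AD | ADA | D | DA.
Drop A -> ε.
Unchanged (no nullable symbols): S -> e; A -> e; A -> ec; D -> c; D -> ce.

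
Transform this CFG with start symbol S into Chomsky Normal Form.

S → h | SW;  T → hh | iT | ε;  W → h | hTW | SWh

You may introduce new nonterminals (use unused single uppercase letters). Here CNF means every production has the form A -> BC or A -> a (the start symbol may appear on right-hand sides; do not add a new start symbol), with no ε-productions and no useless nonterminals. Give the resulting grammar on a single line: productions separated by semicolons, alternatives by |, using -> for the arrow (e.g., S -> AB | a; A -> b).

S -> h | SW; A -> h; B -> i; C -> TW; D -> WA; T -> i | AA | BT; W -> h | AC | AW | SD

Nullable: {T}; after ε-elimination: S -> h | SW; T -> i | hh | iT; W -> h | hW | SWh | hTW.
No unit productions to eliminate.
TERM: introduce A -> h, B -> i and substitute in every rule of length ≥2.
BIN: W -> ATW becomes W -> AC, C -> TW; W -> SWA becomes W -> SD, D -> WA.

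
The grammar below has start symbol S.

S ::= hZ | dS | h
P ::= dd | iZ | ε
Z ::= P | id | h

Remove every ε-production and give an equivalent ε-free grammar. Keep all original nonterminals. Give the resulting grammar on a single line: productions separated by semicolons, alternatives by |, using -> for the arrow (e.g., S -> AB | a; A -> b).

Nullable set: {P, Z}.
S -> hZ: Z nullable, giving h | hZ.
Drop P -> ε.
P -> iZ: Z nullable, giving i | iZ.
Z -> P: P nullable, giving P.
Unchanged (no nullable symbols): S -> dS; S -> h; P -> dd; Z -> h; Z -> id.

S -> h | dS | hZ; P -> i | dd | iZ; Z -> P | h | id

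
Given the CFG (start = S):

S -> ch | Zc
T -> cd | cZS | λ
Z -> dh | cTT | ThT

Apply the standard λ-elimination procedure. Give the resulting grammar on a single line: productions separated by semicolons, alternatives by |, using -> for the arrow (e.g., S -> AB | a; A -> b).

Nullable set: {T}.
Drop T -> λ.
Z -> ThT: T, T nullable, giving Th | ThT | h | hT.
Z -> cTT: T, T nullable, giving c | cT | cTT.
Unchanged (no nullable symbols): S -> Zc; S -> ch; T -> cZS; T -> cd; Z -> dh.

S -> Zc | ch; T -> cd | cZS; Z -> c | h | Th | cT | dh | hT | ThT | cTT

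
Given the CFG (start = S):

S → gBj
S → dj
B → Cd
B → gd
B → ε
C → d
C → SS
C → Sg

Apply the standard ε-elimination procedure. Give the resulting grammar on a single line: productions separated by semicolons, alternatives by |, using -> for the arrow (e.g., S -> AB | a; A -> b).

Nullable set: {B}.
S -> gBj: B nullable, giving gBj | gj.
Drop B -> ε.
Unchanged (no nullable symbols): S -> dj; B -> Cd; B -> gd; C -> SS; C -> Sg; C -> d.

S -> dj | gj | gBj; B -> Cd | gd; C -> d | SS | Sg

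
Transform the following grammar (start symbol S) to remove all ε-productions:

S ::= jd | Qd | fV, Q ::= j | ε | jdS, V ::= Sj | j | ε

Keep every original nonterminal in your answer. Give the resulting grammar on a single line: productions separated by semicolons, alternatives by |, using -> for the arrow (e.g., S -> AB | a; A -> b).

S -> d | f | Qd | fV | jd; Q -> j | jdS; V -> j | Sj

Nullable set: {Q, V}.
S -> Qd: Q nullable, giving Qd | d.
S -> fV: V nullable, giving f | fV.
Drop Q -> ε.
Drop V -> ε.
Unchanged (no nullable symbols): S -> jd; Q -> j; Q -> jdS; V -> Sj; V -> j.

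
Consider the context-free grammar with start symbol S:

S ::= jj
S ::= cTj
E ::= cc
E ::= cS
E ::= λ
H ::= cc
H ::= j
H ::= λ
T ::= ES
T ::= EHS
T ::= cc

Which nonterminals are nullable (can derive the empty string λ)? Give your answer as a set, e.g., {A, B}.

{E, H}

Directly nullable (have an ε-rule): {E, H}.
Not nullable: S, T — each has a terminal in every rule's right-hand side or depends on a non-nullable symbol.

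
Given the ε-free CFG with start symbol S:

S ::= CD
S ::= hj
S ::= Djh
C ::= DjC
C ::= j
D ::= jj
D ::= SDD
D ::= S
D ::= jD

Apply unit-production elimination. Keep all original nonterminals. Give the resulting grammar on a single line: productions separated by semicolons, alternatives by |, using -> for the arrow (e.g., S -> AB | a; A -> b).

S -> CD | hj | Djh; C -> j | DjC; D -> CD | hj | jD | jj | Djh | SDD

Unit productions: D->S.
Unit pairs (A ⇒* B via units): (D,S).
S: inherits non-unit rules of {S} → CD | Djh | hj.
C: inherits non-unit rules of {C} → DjC | j.
D: inherits non-unit rules of {D, S} → CD | Djh | SDD | hj | jD | jj.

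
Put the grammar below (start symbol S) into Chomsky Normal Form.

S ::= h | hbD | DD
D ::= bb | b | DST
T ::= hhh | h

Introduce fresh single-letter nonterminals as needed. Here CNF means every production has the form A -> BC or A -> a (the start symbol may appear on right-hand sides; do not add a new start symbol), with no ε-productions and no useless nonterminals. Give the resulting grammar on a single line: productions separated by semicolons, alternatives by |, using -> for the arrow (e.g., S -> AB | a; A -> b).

No ε-productions.
No unit productions to eliminate.
TERM: introduce A -> b, B -> h and substitute in every rule of length ≥2.
BIN: D -> DST becomes D -> DC, C -> ST; S -> BAD becomes S -> BE, E -> AD; T -> BBB becomes T -> BF, F -> BB.

S -> h | BE | DD; A -> b; B -> h; C -> ST; D -> b | AA | DC; E -> AD; F -> BB; T -> h | BF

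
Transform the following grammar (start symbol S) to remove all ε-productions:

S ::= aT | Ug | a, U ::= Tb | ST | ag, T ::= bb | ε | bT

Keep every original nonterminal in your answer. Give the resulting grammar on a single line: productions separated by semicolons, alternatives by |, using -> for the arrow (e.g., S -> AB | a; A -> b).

S -> a | Ug | aT; T -> b | bT | bb; U -> S | b | ST | Tb | ag

Nullable set: {T}.
S -> aT: T nullable, giving a | aT.
Drop T -> ε.
T -> bT: T nullable, giving b | bT.
U -> ST: T nullable, giving S | ST.
U -> Tb: T nullable, giving Tb | b.
Unchanged (no nullable symbols): S -> Ug; S -> a; T -> bb; U -> ag.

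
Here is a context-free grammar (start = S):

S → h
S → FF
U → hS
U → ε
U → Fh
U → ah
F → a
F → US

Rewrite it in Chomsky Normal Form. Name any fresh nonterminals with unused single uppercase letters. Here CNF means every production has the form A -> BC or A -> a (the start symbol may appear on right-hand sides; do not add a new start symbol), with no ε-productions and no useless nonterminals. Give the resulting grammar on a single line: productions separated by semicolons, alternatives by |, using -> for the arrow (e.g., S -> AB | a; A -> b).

S -> h | FF; A -> h; B -> a; F -> a | h | FF | US; U -> AS | BA | FA

Nullable: {U}; after ε-elimination: S -> h | FF; F -> S | a | US; U -> Fh | ah | hS.
After unit-elimination: S -> h | FF; F -> a | h | FF | US; U -> Fh | ah | hS.
TERM: introduce B -> a, A -> h and substitute in every rule of length ≥2.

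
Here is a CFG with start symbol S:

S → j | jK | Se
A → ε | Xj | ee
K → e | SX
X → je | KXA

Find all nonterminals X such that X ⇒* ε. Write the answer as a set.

Directly nullable (have an ε-rule): {A}.
Not nullable: K, S, X — each has a terminal in every rule's right-hand side or depends on a non-nullable symbol.

{A}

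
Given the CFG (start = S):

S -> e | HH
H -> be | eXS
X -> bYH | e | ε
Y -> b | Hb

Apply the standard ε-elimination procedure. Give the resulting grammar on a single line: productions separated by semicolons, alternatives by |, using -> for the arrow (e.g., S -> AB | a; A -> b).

Nullable set: {X}.
H -> eXS: X nullable, giving eS | eXS.
Drop X -> ε.
Unchanged (no nullable symbols): S -> HH; S -> e; H -> be; X -> bYH; X -> e; Y -> Hb; Y -> b.

S -> e | HH; H -> be | eS | eXS; X -> e | bYH; Y -> b | Hb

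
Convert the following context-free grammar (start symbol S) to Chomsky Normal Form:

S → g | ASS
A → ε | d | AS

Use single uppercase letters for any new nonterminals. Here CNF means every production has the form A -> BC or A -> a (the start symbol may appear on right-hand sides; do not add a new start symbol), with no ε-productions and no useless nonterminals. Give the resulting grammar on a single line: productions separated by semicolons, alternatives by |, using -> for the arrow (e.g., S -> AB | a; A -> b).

S -> g | AC | SS; A -> d | g | AB | AS | SS; B -> SS; C -> SS

Nullable: {A}; after ε-elimination: S -> g | SS | ASS; A -> S | d | AS.
After unit-elimination: S -> g | SS | ASS; A -> d | g | AS | SS | ASS.
BIN: A -> ASS becomes A -> AB, B -> SS; S -> ASS becomes S -> AC, C -> SS.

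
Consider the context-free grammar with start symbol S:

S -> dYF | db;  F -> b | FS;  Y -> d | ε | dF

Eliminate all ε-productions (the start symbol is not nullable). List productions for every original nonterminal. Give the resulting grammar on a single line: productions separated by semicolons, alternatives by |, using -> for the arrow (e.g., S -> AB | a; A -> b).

Nullable set: {Y}.
S -> dYF: Y nullable, giving dF | dYF.
Drop Y -> ε.
Unchanged (no nullable symbols): S -> db; F -> FS; F -> b; Y -> d; Y -> dF.

S -> dF | db | dYF; F -> b | FS; Y -> d | dF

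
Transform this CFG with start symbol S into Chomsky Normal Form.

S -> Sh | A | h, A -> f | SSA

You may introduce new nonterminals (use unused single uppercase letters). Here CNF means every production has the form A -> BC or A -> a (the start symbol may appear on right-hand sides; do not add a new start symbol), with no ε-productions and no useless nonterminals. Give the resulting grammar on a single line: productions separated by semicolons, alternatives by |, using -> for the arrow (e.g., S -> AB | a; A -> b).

No ε-productions.
After unit-elimination: S -> f | h | Sh | SSA; A -> f | SSA.
TERM: introduce B -> h and substitute in every rule of length ≥2.
BIN: A -> SSA becomes A -> SC, C -> SA; S -> SSA becomes S -> SD, D -> SA.

S -> f | h | SB | SD; A -> f | SC; B -> h; C -> SA; D -> SA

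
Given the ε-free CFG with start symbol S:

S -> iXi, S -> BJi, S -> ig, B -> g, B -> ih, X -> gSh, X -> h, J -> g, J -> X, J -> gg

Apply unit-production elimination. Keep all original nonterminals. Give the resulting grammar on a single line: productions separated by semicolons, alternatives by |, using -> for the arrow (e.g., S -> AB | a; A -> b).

S -> ig | BJi | iXi; B -> g | ih; J -> g | h | gg | gSh; X -> h | gSh

Unit productions: J->X.
Unit pairs (A ⇒* B via units): (J,X).
S: inherits non-unit rules of {S} → BJi | iXi | ig.
B: inherits non-unit rules of {B} → g | ih.
J: inherits non-unit rules of {J, X} → g | gSh | gg | h.
X: inherits non-unit rules of {X} → gSh | h.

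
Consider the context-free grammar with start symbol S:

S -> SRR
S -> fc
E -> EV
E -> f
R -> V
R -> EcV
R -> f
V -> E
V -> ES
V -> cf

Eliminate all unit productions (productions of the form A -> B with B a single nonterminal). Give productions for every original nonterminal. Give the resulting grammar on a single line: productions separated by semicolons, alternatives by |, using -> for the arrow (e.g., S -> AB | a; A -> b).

S -> fc | SRR; E -> f | EV; R -> f | ES | EV | cf | EcV; V -> f | ES | EV | cf

Unit productions: R->V, V->E.
Unit pairs (A ⇒* B via units): (R,E), (R,V), (V,E).
S: inherits non-unit rules of {S} → SRR | fc.
E: inherits non-unit rules of {E} → EV | f.
R: inherits non-unit rules of {E, R, V} → ES | EV | EcV | cf | f.
V: inherits non-unit rules of {E, V} → ES | EV | cf | f.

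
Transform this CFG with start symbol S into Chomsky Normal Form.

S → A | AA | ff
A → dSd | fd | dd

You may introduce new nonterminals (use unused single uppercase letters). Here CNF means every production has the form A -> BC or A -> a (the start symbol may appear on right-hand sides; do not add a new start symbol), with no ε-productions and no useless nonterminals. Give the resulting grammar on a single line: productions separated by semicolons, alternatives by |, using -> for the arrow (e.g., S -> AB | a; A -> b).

No ε-productions.
After unit-elimination: S -> AA | dd | fd | ff | dSd; A -> dd | fd | dSd.
TERM: introduce B -> d, C -> f and substitute in every rule of length ≥2.
BIN: A -> BSB becomes A -> BD, D -> SB; S -> BSB becomes S -> BE, E -> SB.

S -> AA | BB | BE | CB | CC; A -> BB | BD | CB; B -> d; C -> f; D -> SB; E -> SB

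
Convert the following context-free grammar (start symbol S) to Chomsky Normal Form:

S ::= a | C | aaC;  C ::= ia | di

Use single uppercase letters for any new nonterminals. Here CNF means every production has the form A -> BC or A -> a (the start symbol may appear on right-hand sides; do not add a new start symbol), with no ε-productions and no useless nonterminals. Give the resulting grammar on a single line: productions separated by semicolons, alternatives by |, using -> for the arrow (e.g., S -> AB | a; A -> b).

No ε-productions.
After unit-elimination: S -> a | di | ia | aaC; C -> di | ia.
TERM: introduce D -> a, A -> d, B -> i and substitute in every rule of length ≥2.
BIN: S -> DDC becomes S -> DE, E -> DC.

S -> a | AB | BD | DE; A -> d; B -> i; C -> AB | BD; D -> a; E -> DC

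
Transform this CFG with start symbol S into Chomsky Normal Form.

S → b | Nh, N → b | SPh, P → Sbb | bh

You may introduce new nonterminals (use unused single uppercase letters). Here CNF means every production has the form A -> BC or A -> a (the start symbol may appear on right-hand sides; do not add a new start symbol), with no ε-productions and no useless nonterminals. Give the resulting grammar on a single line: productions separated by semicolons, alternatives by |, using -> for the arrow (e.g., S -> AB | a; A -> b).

S -> b | NA; A -> h; B -> b; C -> PA; D -> BB; N -> b | SC; P -> BA | SD

No ε-productions.
No unit productions to eliminate.
TERM: introduce B -> b, A -> h and substitute in every rule of length ≥2.
BIN: N -> SPA becomes N -> SC, C -> PA; P -> SBB becomes P -> SD, D -> BB.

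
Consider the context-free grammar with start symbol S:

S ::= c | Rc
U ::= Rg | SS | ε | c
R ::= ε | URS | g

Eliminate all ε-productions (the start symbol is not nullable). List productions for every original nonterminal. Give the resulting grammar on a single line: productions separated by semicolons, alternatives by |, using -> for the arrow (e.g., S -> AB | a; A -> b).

Nullable set: {R, U}.
S -> Rc: R nullable, giving Rc | c.
Drop R -> ε.
R -> URS: U, R nullable, giving RS | S | URS | US.
Drop U -> ε.
U -> Rg: R nullable, giving Rg | g.
Unchanged (no nullable symbols): S -> c; R -> g; U -> SS; U -> c.

S -> c | Rc; R -> S | g | RS | US | URS; U -> c | g | Rg | SS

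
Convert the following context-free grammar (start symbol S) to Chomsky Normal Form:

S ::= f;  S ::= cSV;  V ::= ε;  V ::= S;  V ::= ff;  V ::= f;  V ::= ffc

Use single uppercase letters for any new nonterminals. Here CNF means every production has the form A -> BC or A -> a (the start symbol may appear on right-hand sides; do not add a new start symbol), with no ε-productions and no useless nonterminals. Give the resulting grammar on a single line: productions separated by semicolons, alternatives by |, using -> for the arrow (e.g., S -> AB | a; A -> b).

Nullable: {V}; after ε-elimination: S -> f | cS | cSV; V -> S | f | ff | ffc.
After unit-elimination: S -> f | cS | cSV; V -> f | cS | ff | cSV | ffc.
TERM: introduce A -> c, B -> f and substitute in every rule of length ≥2.
BIN: S -> ASV becomes S -> AC, C -> SV; V -> ASV becomes V -> AD, D -> SV; V -> BBA becomes V -> BE, E -> BA.

S -> f | AC | AS; A -> c; B -> f; C -> SV; D -> SV; E -> BA; V -> f | AD | AS | BB | BE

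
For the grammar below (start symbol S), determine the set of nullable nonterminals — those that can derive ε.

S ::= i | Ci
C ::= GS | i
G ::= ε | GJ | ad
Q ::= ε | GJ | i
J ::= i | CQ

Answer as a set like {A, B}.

{G, Q}

Directly nullable (have an ε-rule): {G, Q}.
Not nullable: C, J, S — each has a terminal in every rule's right-hand side or depends on a non-nullable symbol.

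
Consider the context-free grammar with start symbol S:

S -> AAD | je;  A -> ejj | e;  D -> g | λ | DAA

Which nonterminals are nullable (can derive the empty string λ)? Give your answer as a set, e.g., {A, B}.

{D}

Directly nullable (have an ε-rule): {D}.
Not nullable: A, S — each has a terminal in every rule's right-hand side or depends on a non-nullable symbol.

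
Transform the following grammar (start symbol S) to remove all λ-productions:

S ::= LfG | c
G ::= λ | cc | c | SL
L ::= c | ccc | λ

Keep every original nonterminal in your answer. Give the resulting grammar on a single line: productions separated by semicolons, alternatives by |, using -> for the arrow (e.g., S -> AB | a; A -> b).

S -> c | f | Lf | fG | LfG; G -> S | c | SL | cc; L -> c | ccc

Nullable set: {G, L}.
S -> LfG: L, G nullable, giving Lf | LfG | f | fG.
Drop G -> λ.
G -> SL: L nullable, giving S | SL.
Drop L -> λ.
Unchanged (no nullable symbols): S -> c; G -> c; G -> cc; L -> c; L -> ccc.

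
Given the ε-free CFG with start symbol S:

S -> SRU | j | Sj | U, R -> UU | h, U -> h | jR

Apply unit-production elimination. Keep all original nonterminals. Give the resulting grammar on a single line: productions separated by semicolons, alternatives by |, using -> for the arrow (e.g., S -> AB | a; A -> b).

S -> h | j | Sj | jR | SRU; R -> h | UU; U -> h | jR

Unit productions: S->U.
Unit pairs (A ⇒* B via units): (S,U).
S: inherits non-unit rules of {S, U} → SRU | Sj | h | j | jR.
R: inherits non-unit rules of {R} → UU | h.
U: inherits non-unit rules of {U} → h | jR.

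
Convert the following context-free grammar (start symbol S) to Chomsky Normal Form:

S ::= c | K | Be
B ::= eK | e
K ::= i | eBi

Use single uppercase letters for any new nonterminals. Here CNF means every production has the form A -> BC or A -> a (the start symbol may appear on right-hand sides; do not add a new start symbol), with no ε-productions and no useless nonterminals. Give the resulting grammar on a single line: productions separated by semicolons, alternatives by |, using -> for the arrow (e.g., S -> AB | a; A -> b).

No ε-productions.
After unit-elimination: S -> c | i | Be | eBi; B -> e | eK; K -> i | eBi.
TERM: introduce A -> e, C -> i and substitute in every rule of length ≥2.
BIN: K -> ABC becomes K -> AD, D -> BC; S -> ABC becomes S -> AE, E -> BC.

S -> c | i | AE | BA; A -> e; B -> e | AK; C -> i; D -> BC; E -> BC; K -> i | AD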